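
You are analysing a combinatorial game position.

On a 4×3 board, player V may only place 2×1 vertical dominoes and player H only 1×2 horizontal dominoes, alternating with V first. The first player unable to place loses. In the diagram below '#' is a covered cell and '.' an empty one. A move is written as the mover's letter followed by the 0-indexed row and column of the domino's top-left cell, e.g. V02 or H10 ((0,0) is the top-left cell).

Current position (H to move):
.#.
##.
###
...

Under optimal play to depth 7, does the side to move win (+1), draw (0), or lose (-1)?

value(.#./##./###/..., H) = -1

[.#./##./###/...] H move#1: H30:-1/.#./##./###/##.*, H31:-1/.#./##./###/.##
[.#./##./###/##.] V move#2: V02:+1/.##/###/###/##.*
[.##/###/###/##.] end (terminal -1, H#3); searched .#./##./###/... to 7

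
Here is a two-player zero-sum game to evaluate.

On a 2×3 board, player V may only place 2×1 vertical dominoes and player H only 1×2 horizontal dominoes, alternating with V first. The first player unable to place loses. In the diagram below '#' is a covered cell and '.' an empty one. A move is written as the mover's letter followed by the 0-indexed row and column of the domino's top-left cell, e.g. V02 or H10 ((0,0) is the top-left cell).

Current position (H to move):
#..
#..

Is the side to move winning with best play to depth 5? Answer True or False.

ply 1, H at #../#.. | H01=+1→###/#..*; H11=+1→#../###
ply 2: ###/#.. is terminal -1 (V); from #../#.. depth 5

H winning at [#../#..]: True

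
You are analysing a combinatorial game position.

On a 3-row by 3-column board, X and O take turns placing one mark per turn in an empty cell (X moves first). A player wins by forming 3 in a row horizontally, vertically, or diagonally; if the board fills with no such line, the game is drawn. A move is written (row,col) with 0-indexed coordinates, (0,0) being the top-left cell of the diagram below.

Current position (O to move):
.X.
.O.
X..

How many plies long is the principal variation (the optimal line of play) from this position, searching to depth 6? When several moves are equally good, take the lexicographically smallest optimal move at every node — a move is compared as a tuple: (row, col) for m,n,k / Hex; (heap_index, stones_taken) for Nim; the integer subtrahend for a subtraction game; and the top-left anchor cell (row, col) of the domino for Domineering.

[.X./.O./X..] O move#1: (0,0):+0/OX./.O./X..*, (0,2):+0/.XO/.O./X.., (1,0):+0/.X./OO./X.., (1,2):+0/.X./.OO/X.., (2,1):-1/.X./.O./XO., (2,2):-1/.X./.O./X.O
[OX./.O./X..] X move#2: (0,2):-1/OXX/.O./X.., (1,0):-1/OX./XO./X.., (1,2):-1/OX./.OX/X.., (2,1):-1/OX./.O./XX., (2,2):+0/OX./.O./X.X*
[OX./.O./X.X] O move#3: (0,2):-1/OXO/.O./X.X, (1,0):-1/OX./OO./X.X, (1,2):-1/OX./.OO/X.X, (2,1):+0/OX./.O./XOX*
[OX./.O./XOX] X move#4: (0,2):+0/OXX/.O./XOX*, (1,0):+0/OX./XO./XOX, (1,2):+0/OX./.OX/XOX
[OXX/.O./XOX] O move#5: (1,0):-1/OXX/OO./XOX, (1,2):+0/OXX/.OO/XOX*
[OXX/.OO/XOX] X move#6: (1,0):+0/OXX/XOO/XOX*
[OXX/XOO/XOX] end (terminal +0, O#7); searched .X./.O./X.. to 6

PV length from [.X./.O./X..]: 6 plies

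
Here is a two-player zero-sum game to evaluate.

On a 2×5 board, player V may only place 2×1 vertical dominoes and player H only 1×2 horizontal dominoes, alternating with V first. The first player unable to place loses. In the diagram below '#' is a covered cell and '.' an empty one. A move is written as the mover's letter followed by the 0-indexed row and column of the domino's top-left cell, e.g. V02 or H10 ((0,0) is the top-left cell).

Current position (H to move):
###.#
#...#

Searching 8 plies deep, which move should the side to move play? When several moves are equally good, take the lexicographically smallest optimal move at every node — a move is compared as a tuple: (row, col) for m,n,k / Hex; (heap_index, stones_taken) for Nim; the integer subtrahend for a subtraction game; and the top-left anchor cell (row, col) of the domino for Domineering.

[###.#/#...#] H move#1: H11:-1/###.#/###.#, H12:+1/###.#/#.###*
[###.#/#.###] end (terminal -1, V#2); searched ###.#/#...# to 8

H's best at [###.#/#...#]: H12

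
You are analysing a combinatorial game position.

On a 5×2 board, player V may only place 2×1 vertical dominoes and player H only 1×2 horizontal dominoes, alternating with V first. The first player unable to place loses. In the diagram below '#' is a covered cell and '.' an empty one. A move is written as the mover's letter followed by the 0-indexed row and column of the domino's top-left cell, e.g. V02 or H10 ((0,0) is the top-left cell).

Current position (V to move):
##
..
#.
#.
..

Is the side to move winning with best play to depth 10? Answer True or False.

ply 1, V at ##/../#./#./.. | V11=-1→##/.#/##/#./..*; V21=-1→##/../##/##/..; V31=-1→##/../#./##/.#
ply 2, H at ##/.#/##/#./.. | H40=+1→##/.#/##/#./##*
ply 3: ##/.#/##/#./## is terminal -1 (V); from ##/../#./#./.. depth 10

V winning at [##/../#./#./..]: False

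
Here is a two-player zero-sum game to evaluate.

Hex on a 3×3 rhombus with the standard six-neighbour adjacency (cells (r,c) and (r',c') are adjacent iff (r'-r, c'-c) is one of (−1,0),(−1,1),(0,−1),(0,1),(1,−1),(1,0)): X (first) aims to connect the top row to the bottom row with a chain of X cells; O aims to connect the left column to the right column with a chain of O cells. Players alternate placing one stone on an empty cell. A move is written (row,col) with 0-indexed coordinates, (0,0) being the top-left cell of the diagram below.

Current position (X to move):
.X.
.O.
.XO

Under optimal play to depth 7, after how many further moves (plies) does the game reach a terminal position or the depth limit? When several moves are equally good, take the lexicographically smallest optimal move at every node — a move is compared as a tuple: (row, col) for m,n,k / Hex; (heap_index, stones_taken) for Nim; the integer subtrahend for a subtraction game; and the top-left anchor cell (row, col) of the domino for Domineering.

PV length from [.X./.O./.XO]: 4 plies

p1 X@[.X./.O./.XO]: (0,0)[XX./.O./.XO]-1* (0,2)[.XX/.O./.XO]-1 (1,0)[.X./XO./.XO]-1 (1,2)[.X./.OX/.XO]-1 (2,0)[.X./.O./XXO]-1
p2 O@[XX./.O./.XO]: (0,2)[XXO/.O./.XO]+1* (1,0)[XX./OO./.XO]+1 (1,2)[XX./.OO/.XO]+1 (2,0)[XX./.O./OXO]+1
p3 X@[XXO/.O./.XO]: (1,0)[XXO/XO./.XO]-1* (1,2)[XXO/.OX/.XO]-1 (2,0)[XXO/.O./XXO]-1
p4 O@[XXO/XO./.XO]: (1,2)[XXO/XOO/.XO]-1 (2,0)[XXO/XO./OXO]+1*
p5 X@[XXO/XO./OXO] terminal -1; root [.X./.O./.XO] d7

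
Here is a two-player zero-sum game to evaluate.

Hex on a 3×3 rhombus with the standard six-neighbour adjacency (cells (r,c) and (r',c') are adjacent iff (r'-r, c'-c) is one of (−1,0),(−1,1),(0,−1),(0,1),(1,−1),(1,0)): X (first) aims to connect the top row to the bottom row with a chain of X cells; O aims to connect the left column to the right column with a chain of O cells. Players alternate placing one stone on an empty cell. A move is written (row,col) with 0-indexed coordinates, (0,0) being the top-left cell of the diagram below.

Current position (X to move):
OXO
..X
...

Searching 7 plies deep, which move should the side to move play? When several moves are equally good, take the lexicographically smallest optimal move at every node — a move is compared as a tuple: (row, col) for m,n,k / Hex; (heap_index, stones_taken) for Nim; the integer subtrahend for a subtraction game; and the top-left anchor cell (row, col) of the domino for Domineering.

[OXO/..X/...] X move#1: (1,0):+1/OXO/X.X/...*, (1,1):+1/OXO/.XX/..., (2,0):+1/OXO/..X/X.., (2,1):-1/OXO/..X/.X., (2,2):-1/OXO/..X/..X
[OXO/X.X/...] O move#2: (1,1):-1/OXO/XOX/...*, (2,0):-1/OXO/X.X/O.., (2,1):-1/OXO/X.X/.O., (2,2):-1/OXO/X.X/..O
[OXO/XOX/...] X move#3: (2,0):+1/OXO/XOX/X..*, (2,1):-1/OXO/XOX/.X., (2,2):-1/OXO/XOX/..X
[OXO/XOX/X..] end (terminal -1, O#4); searched OXO/..X/... to 7

X's best at [OXO/..X/...]: (1,0)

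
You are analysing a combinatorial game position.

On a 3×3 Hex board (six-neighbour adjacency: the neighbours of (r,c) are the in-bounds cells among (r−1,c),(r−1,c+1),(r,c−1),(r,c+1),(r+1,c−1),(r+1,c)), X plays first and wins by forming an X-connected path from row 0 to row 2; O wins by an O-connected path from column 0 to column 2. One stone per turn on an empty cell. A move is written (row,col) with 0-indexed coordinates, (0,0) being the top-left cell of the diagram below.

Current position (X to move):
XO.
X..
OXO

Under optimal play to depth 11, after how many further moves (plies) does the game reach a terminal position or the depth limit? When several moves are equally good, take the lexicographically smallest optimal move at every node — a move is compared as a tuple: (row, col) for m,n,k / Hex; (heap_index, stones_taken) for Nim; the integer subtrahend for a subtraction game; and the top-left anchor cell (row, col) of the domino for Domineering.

p1 X@[XO./X../OXO]: (0,2)[XOX/X../OXO]+1* (1,1)[XO./XX./OXO]+1 (1,2)[XO./X.X/OXO]+1
p2 O@[XOX/X../OXO]: (1,1)[XOX/XO./OXO]-1* (1,2)[XOX/X.O/OXO]-1
p3 X@[XOX/XO./OXO]: (1,2)[XOX/XOX/OXO]+1*
p4 O@[XOX/XOX/OXO] terminal -1; root [XO./X../OXO] d11

PV length from [XO./X../OXO]: 3 plies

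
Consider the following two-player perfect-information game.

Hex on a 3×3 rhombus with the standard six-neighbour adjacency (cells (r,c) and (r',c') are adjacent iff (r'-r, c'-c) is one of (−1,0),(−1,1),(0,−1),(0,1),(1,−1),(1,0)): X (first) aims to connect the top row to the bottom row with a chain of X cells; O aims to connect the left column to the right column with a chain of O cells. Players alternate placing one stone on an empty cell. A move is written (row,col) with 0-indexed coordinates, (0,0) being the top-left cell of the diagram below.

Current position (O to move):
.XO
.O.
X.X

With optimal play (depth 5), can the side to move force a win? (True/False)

O winning at [.XO/.O./X.X]: True

ply 1, O at .XO/.O./X.X | (0,0)=-1→OXO/.O./X.X; (1,0)=+1→.XO/OO./X.X*; (1,2)=-1→.XO/.OO/X.X; (2,1)=-1→.XO/.O./XOX
ply 2: .XO/OO./X.X is terminal -1 (X); from .XO/.O./X.X depth 5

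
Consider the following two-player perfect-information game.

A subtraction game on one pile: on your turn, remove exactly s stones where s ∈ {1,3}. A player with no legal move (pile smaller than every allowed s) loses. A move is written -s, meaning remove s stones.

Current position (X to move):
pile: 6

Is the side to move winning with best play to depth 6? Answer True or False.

X winning at [6]: False

ply 1, X at 6 | -1=-1→5*; -3=-1→3
ply 2, O at 5 | -1=+1→4*; -3=+1→2
ply 3, X at 4 | -1=-1→3*; -3=-1→1
ply 4, O at 3 | -1=+1→2*; -3=+1→0
ply 5, X at 2 | -1=-1→1*
ply 6, O at 1 | -1=+1→0*
ply 7: 0 is terminal -1 (X); from 6 depth 6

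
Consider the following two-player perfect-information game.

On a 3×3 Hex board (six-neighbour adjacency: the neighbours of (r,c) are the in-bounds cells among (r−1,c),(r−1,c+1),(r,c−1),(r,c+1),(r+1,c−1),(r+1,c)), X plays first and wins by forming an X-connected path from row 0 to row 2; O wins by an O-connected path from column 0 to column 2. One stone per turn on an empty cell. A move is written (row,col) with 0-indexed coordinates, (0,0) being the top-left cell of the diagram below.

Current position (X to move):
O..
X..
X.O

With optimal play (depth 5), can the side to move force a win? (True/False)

X winning at [O../X../X.O]: True

ply 1, X at O../X../X.O | (0,1)=+1→OX./X../X.O*; (0,2)=+1→O.X/X../X.O; (1,1)=+1→O../XX./X.O; (1,2)=+1→O../X.X/X.O; (2,1)=+1→O../X../XXO
ply 2: OX./X../X.O is terminal -1 (O); from O../X../X.O depth 5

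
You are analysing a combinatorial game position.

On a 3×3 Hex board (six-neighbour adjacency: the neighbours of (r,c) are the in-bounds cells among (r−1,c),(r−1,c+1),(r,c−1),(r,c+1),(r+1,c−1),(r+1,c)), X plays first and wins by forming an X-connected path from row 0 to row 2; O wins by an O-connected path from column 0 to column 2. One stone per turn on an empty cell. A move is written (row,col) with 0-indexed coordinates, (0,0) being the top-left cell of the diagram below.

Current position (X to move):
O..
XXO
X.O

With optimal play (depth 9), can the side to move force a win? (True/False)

p1 X@[O../XXO/X.O]: (0,1)[OX./XXO/X.O]+1* (0,2)[O.X/XXO/X.O]+1 (2,1)[O../XXO/XXO]+1
p2 O@[OX./XXO/X.O] terminal -1; root [O../XXO/X.O] d9

X winning at [O../XXO/X.O]: True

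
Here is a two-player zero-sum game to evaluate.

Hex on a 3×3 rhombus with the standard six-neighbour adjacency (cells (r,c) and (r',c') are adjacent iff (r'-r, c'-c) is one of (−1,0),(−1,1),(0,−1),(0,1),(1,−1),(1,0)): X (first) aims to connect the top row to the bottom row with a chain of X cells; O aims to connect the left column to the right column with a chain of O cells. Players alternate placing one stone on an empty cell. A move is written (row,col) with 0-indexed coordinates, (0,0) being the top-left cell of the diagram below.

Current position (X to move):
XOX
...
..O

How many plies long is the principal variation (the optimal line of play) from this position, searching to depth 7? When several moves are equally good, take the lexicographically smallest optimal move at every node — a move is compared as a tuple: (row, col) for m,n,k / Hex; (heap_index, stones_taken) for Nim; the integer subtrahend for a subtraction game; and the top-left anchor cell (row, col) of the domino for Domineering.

[XOX/.../..O] X move#1: (1,0):+1/XOX/X../..O*, (1,1):+1/XOX/.X./..O, (1,2):+1/XOX/..X/..O, (2,0):+1/XOX/.../X.O, (2,1):+1/XOX/.../.XO
[XOX/X../..O] O move#2: (1,1):-1/XOX/XO./..O*, (1,2):-1/XOX/X.O/..O, (2,0):-1/XOX/X../O.O, (2,1):-1/XOX/X../.OO
[XOX/XO./..O] X move#3: (1,2):+1/XOX/XOX/..O*, (2,0):+1/XOX/XO./X.O, (2,1):+1/XOX/XO./.XO
[XOX/XOX/..O] O move#4: (2,0):-1/XOX/XOX/O.O*, (2,1):-1/XOX/XOX/.OO
[XOX/XOX/O.O] X move#5: (2,1):+1/XOX/XOX/OXO*
[XOX/XOX/OXO] end (terminal -1, O#6); searched XOX/.../..O to 7

PV length from [XOX/.../..O]: 5 plies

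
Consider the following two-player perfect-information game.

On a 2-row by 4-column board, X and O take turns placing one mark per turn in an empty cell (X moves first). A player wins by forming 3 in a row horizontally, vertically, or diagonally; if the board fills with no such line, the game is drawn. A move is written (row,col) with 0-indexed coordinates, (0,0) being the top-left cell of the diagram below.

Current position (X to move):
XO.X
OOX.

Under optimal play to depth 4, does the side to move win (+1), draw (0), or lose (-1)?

[XO.X/OOX.] X move#1: (0,2):+0/XOXX/OOX.*, (1,3):+0/XO.X/OOXX
[XOXX/OOX.] O move#2: (1,3):+0/XOXX/OOXO*
[XOXX/OOXO] end (terminal +0, X#3); searched XO.X/OOX. to 4

value(XO.X/OOX., X) = 0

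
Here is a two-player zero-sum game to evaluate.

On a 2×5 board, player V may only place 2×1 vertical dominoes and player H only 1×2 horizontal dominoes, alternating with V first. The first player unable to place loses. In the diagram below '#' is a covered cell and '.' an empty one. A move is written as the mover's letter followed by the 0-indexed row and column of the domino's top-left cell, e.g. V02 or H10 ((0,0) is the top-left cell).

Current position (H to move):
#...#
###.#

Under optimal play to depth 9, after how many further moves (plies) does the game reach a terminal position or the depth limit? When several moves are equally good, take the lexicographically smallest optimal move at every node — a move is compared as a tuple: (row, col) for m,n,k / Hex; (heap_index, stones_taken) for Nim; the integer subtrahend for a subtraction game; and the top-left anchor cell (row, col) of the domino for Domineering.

PV length from [#...#/###.#]: 1 ply

ply 1, H at #...#/###.# | H01=-1→###.#/###.#; H02=+1→#.###/###.#*
ply 2: #.###/###.# is terminal -1 (V); from #...#/###.# depth 9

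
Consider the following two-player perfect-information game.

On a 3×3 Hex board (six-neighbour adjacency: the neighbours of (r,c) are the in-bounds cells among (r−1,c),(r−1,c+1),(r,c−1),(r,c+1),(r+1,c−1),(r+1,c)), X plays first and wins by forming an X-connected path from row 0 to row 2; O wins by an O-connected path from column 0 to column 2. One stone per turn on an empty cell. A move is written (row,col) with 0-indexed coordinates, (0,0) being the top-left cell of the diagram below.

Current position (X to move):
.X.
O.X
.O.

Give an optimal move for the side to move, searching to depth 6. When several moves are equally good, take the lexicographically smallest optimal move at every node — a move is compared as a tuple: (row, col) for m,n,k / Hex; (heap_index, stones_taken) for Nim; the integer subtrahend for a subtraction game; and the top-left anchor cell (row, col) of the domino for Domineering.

p1 X@[.X./O.X/.O.]: (0,0)[XX./O.X/.O.]-1 (0,2)[.XX/O.X/.O.]-1 (1,1)[.X./OXX/.O.]+1* (2,0)[.X./O.X/XO.]-1 (2,2)[.X./O.X/.OX]+1
p2 O@[.X./OXX/.O.]: (0,0)[OX./OXX/.O.]-1* (0,2)[.XO/OXX/.O.]-1 (2,0)[.X./OXX/OO.]-1 (2,2)[.X./OXX/.OO]-1
p3 X@[OX./OXX/.O.]: (0,2)[OXX/OXX/.O.]+1* (2,0)[OX./OXX/XO.]+1 (2,2)[OX./OXX/.OX]+1
p4 O@[OXX/OXX/.O.]: (2,0)[OXX/OXX/OO.]-1* (2,2)[OXX/OXX/.OO]-1
p5 X@[OXX/OXX/OO.]: (2,2)[OXX/OXX/OOX]+1*
p6 O@[OXX/OXX/OOX] terminal -1; root [.X./O.X/.O.] d6

X's best at [.X./O.X/.O.]: (1,1)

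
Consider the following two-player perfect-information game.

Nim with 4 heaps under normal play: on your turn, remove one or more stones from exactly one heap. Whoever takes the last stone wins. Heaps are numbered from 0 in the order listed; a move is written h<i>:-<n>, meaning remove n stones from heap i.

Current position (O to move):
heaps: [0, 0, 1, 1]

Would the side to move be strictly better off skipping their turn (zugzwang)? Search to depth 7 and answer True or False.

zugzwang((0,0,1,1), O) = True

[(0,0,1,1)] O move#1: h2:-1:-1/(0,0,0,1)*, h3:-1:-1/(0,0,1,0)
[(0,0,0,1)] X move#2: h3:-1:+1/(0,0,0,0)*
[(0,0,0,0)] end (terminal -1, O#3); searched (0,0,1,1) to 7
suppose O passes — search the same position with X to move:
pass> [(0,0,1,1)] X move#1: h2:-1:-1/(0,0,0,1)*, h3:-1:-1/(0,0,1,0)
pass> [(0,0,0,1)] O move#2: h3:-1:+1/(0,0,0,0)*
pass> [(0,0,0,0)] end (terminal -1, X#3); searched (0,0,1,1) to 7
for O: play -1, pass +1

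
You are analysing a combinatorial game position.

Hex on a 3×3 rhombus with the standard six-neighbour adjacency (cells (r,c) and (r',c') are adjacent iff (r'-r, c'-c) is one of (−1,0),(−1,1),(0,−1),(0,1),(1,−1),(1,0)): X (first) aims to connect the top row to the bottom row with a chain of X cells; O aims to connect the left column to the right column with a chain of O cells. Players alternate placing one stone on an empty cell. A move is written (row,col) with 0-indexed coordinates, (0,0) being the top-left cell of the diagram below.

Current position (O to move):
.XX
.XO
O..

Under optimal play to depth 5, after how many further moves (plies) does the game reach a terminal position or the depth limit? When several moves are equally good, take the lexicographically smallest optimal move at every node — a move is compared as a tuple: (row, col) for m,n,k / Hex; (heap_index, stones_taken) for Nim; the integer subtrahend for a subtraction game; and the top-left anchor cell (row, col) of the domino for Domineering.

[.XX/.XO/O..] O move#1: (0,0):-1/OXX/.XO/O.., (1,0):-1/.XX/OXO/O.., (2,1):+1/.XX/.XO/OO.*, (2,2):-1/.XX/.XO/O.O
[.XX/.XO/OO.] end (terminal -1, X#2); searched .XX/.XO/O.. to 5

PV length from [.XX/.XO/O..]: 1 ply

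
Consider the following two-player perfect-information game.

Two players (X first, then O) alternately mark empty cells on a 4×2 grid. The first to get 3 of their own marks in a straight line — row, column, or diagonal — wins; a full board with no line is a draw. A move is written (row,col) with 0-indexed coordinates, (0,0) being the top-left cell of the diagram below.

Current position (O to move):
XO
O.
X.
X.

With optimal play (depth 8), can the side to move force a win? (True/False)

ply 1, O at XO/O./X./X. | (1,1)=+0→XO/OO/X./X.*; (2,1)=+0→XO/O./XO/X.; (3,1)=+0→XO/O./X./XO
ply 2, X at XO/OO/X./X. | (2,1)=+0→XO/OO/XX/X.*; (3,1)=-1→XO/OO/X./XX
ply 3, O at XO/OO/XX/X. | (3,1)=+0→XO/OO/XX/XO*
ply 4: XO/OO/XX/XO is terminal +0 (X); from XO/O./X./X. depth 8

O winning at [XO/O./X./X.]: False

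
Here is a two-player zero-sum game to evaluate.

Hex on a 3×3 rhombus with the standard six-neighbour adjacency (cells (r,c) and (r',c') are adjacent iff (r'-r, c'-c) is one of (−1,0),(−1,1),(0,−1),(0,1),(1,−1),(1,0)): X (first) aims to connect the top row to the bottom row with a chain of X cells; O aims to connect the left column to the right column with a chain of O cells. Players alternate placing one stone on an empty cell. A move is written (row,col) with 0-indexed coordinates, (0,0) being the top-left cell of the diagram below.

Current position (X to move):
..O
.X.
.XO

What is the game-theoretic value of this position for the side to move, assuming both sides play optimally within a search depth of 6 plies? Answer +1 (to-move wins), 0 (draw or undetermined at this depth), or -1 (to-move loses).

p1 X@[..O/.X./.XO]: (0,0)[X.O/.X./.XO]+1* (0,1)[.XO/.X./.XO]+1 (1,0)[..O/XX./.XO]+1 (1,2)[..O/.XX/.XO]-1 (2,0)[..O/.X./XXO]-1
p2 O@[X.O/.X./.XO]: (0,1)[XOO/.X./.XO]-1* (1,0)[X.O/OX./.XO]-1 (1,2)[X.O/.XO/.XO]-1 (2,0)[X.O/.X./OXO]-1
p3 X@[XOO/.X./.XO]: (1,0)[XOO/XX./.XO]+1* (1,2)[XOO/.XX/.XO]-1 (2,0)[XOO/.X./XXO]-1
p4 O@[XOO/XX./.XO] terminal -1; root [..O/.X./.XO] d6

value(..O/.X./.XO, X) = +1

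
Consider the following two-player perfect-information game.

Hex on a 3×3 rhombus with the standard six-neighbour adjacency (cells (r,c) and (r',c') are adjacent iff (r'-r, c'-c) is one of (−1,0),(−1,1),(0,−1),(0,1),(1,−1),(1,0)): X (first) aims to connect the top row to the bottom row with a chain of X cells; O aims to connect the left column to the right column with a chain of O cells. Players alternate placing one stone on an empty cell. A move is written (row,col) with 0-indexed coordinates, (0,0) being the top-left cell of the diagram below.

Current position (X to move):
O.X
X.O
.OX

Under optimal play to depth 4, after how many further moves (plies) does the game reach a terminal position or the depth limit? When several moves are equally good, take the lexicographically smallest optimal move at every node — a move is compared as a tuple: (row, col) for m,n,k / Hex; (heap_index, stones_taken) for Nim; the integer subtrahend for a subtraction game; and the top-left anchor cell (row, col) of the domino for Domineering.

PV length from [O.X/X.O/.OX]: 3 plies

ply 1, X at O.X/X.O/.OX | (0,1)=-1→OXX/X.O/.OX; (1,1)=-1→O.X/XXO/.OX; (2,0)=+1→O.X/X.O/XOX*
ply 2, O at O.X/X.O/XOX | (0,1)=-1→OOX/X.O/XOX*; (1,1)=-1→O.X/XOO/XOX
ply 3, X at OOX/X.O/XOX | (1,1)=+1→OOX/XXO/XOX*
ply 4: OOX/XXO/XOX is terminal -1 (O); from O.X/X.O/.OX depth 4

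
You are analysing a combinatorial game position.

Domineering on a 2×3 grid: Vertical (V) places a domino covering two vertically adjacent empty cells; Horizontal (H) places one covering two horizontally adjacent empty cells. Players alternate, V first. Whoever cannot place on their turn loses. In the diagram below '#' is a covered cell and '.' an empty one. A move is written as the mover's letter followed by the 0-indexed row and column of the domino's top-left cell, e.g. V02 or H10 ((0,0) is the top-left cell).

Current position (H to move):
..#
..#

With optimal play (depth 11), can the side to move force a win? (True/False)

H winning at [..#/..#]: True

[..#/..#] H move#1: H00:+1/###/..#*, H10:+1/..#/###
[###/..#] end (terminal -1, V#2); searched ..#/..# to 11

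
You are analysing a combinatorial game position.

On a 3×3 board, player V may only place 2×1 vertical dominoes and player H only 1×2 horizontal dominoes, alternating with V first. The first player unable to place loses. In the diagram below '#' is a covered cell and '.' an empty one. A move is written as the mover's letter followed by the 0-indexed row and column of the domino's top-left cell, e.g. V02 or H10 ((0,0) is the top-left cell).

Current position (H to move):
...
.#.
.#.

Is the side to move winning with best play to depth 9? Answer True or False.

H winning at [.../.#./.#.]: False

[.../.#./.#.] H move#1: H00:-1/##./.#./.#.*, H01:-1/.##/.#./.#.
[##./.#./.#.] V move#2: V02:+1/###/.##/.#.*, V10:+1/##./##./##., V12:+1/##./.##/.##
[###/.##/.#.] end (terminal -1, H#3); searched .../.#./.#. to 9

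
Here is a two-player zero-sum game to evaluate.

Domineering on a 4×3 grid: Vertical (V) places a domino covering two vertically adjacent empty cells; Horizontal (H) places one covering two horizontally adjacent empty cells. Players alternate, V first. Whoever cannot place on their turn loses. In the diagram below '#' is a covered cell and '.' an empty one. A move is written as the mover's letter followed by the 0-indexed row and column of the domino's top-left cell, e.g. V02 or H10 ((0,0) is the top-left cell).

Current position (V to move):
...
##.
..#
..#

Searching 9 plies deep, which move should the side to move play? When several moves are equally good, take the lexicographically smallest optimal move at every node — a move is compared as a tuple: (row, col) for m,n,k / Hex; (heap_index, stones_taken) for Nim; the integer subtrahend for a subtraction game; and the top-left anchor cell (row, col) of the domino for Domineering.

ply 1, V at .../##./..#/..# | V02=-1→..#/###/..#/..#; V20=+1→.../##./#.#/#.#*; V21=+1→.../##./.##/.##
ply 2, H at .../##./#.#/#.# | H00=-1→##./##./#.#/#.#*; H01=-1→.##/##./#.#/#.#
ply 3, V at ##./##./#.#/#.# | V02=+1→###/###/#.#/#.#*; V21=+1→##./##./###/###
ply 4: ###/###/#.#/#.# is terminal -1 (H); from .../##./..#/..# depth 9

V's best at [.../##./..#/..#]: V20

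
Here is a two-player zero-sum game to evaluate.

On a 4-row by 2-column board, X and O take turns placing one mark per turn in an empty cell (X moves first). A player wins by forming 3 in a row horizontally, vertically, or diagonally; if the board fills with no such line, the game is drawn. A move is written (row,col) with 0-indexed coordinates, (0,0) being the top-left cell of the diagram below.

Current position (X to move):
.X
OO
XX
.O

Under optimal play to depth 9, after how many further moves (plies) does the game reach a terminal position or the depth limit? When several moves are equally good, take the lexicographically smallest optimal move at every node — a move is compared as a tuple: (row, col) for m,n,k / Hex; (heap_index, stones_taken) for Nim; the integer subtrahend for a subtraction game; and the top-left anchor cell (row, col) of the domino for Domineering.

PV length from [.X/OO/XX/.O]: 2 plies

p1 X@[.X/OO/XX/.O]: (0,0)[XX/OO/XX/.O]+0* (3,0)[.X/OO/XX/XO]+0
p2 O@[XX/OO/XX/.O]: (3,0)[XX/OO/XX/OO]+0*
p3 X@[XX/OO/XX/OO] terminal +0; root [.X/OO/XX/.O] d9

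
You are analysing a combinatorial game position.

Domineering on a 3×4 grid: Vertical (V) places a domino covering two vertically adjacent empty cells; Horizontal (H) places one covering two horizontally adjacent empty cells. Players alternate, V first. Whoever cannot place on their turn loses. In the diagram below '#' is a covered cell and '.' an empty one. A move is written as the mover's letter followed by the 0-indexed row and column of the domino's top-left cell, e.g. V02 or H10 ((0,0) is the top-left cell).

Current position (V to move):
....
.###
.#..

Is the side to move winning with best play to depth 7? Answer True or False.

ply 1, V at ..../.###/.#.. | V00=-1→#.../####/.#..*; V10=-1→..../####/##..
ply 2, H at #.../####/.#.. | H01=+1→###./####/.#..*; H02=+1→#.##/####/.#..; H22=+1→#.../####/.###
ply 3: ###./####/.#.. is terminal -1 (V); from ..../.###/.#.. depth 7

V winning at [..../.###/.#..]: False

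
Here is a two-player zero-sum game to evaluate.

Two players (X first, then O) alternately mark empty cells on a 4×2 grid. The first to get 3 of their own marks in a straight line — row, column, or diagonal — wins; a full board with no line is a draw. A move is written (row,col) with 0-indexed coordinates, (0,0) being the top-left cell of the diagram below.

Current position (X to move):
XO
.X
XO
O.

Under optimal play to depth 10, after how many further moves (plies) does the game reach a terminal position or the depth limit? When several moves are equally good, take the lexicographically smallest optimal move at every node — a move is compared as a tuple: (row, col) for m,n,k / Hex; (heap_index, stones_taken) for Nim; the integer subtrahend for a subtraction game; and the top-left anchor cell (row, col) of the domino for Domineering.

p1 X@[XO/.X/XO/O.]: (1,0)[XO/XX/XO/O.]+1* (3,1)[XO/.X/XO/OX]+0
p2 O@[XO/XX/XO/O.] terminal -1; root [XO/.X/XO/O.] d10

PV length from [XO/.X/XO/O.]: 1 ply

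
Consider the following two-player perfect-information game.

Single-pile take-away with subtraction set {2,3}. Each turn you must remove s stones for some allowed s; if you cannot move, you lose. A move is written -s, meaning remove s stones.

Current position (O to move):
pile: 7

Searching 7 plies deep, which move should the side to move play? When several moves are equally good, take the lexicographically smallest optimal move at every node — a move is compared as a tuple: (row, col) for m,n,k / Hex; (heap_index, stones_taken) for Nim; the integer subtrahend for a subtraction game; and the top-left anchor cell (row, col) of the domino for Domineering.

O's best at [7]: -2

[7] O move#1: -2:+1/5*, -3:-1/4
[5] X move#2: -2:-1/3*, -3:-1/2
[3] O move#3: -2:+1/1*, -3:+1/0
[1] end (terminal -1, X#4); searched 7 to 7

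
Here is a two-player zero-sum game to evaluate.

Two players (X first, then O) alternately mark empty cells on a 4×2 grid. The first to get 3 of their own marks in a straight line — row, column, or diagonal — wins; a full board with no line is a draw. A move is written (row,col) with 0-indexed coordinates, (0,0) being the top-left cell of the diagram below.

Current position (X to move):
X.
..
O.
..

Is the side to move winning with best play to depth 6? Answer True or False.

X winning at [X./../O./..]: False

[X./../O./..] X move#1: (0,1):+0/XX/../O./..*, (1,0):+0/X./X./O./.., (1,1):+0/X./.X/O./.., (2,1):+0/X./../OX/.., (3,0):+0/X./../O./X., (3,1):+0/X./../O./.X
[XX/../O./..] O move#2: (1,0):+0/XX/O./O./..*, (1,1):+0/XX/.O/O./.., (2,1):+0/XX/../OO/.., (3,0):+0/XX/../O./O., (3,1):+0/XX/../O./.O
[XX/O./O./..] X move#3: (1,1):-1/XX/OX/O./.., (2,1):-1/XX/O./OX/.., (3,0):+0/XX/O./O./X.*, (3,1):-1/XX/O./O./.X
[XX/O./O./X.] O move#4: (1,1):+0/XX/OO/O./X.*, (2,1):+0/XX/O./OO/X., (3,1):+0/XX/O./O./XO
[XX/OO/O./X.] X move#5: (2,1):+0/XX/OO/OX/X.*, (3,1):+0/XX/OO/O./XX
[XX/OO/OX/X.] O move#6: (3,1):+0/XX/OO/OX/XO*
[XX/OO/OX/XO] end (terminal +0, X#7); searched X./../O./.. to 6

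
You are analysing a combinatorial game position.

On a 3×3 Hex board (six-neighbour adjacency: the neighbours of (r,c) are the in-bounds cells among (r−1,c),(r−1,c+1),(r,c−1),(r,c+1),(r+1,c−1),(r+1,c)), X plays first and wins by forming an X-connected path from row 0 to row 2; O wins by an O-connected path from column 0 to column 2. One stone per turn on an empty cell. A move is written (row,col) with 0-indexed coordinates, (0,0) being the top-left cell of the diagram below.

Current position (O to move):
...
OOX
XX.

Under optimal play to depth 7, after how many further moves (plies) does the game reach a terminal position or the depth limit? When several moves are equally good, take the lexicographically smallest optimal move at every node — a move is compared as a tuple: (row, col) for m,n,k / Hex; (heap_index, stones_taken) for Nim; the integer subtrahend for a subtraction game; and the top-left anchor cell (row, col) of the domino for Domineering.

PV length from [.../OOX/XX.]: 1 ply

[.../OOX/XX.] O move#1: (0,0):-1/O../OOX/XX., (0,1):-1/.O./OOX/XX., (0,2):+1/..O/OOX/XX.*, (2,2):-1/.../OOX/XXO
[..O/OOX/XX.] end (terminal -1, X#2); searched .../OOX/XX. to 7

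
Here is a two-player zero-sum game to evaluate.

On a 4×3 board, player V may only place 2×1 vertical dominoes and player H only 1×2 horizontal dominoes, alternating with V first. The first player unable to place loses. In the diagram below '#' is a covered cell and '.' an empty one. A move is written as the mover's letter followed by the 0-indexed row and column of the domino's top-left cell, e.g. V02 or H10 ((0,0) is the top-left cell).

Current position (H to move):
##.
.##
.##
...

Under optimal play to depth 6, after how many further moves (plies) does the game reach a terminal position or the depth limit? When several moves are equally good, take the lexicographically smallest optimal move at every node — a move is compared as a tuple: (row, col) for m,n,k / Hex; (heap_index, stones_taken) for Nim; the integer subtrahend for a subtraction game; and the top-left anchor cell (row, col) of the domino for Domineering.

PV length from [##./.##/.##/...]: 2 plies

ply 1, H at ##./.##/.##/... | H30=-1→##./.##/.##/##.*; H31=-1→##./.##/.##/.##
ply 2, V at ##./.##/.##/##. | V10=+1→##./###/###/##.*
ply 3: ##./###/###/##. is terminal -1 (H); from ##./.##/.##/... depth 6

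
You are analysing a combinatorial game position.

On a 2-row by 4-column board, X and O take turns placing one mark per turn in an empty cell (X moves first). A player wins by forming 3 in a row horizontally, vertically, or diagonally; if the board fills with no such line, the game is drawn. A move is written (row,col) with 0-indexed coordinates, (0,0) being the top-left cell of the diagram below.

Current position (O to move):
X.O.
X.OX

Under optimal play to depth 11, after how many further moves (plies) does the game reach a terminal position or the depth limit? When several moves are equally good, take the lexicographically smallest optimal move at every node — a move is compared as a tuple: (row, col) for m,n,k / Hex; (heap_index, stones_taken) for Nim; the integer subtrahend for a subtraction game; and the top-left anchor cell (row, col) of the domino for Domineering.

[X.O./X.OX] O move#1: (0,1):+0/XOO./X.OX*, (0,3):+0/X.OO/X.OX, (1,1):+0/X.O./XOOX
[XOO./X.OX] X move#2: (0,3):+0/XOOX/X.OX*, (1,1):-1/XOO./XXOX
[XOOX/X.OX] O move#3: (1,1):+0/XOOX/XOOX*
[XOOX/XOOX] end (terminal +0, X#4); searched X.O./X.OX to 11

PV length from [X.O./X.OX]: 3 plies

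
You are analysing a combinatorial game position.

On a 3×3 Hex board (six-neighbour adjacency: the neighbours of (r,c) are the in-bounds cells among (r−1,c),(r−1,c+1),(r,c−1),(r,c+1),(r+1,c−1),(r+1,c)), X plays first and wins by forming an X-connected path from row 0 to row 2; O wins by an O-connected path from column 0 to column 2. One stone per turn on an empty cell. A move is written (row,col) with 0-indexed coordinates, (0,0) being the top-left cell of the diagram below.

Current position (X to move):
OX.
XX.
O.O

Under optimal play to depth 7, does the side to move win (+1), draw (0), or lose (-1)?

value(OX./XX./O.O, X) = +1

[OX./XX./O.O] X move#1: (0,2):-1/OXX/XX./O.O, (1,2):-1/OX./XXX/O.O, (2,1):+1/OX./XX./OXO*
[OX./XX./OXO] end (terminal -1, O#2); searched OX./XX./O.O to 7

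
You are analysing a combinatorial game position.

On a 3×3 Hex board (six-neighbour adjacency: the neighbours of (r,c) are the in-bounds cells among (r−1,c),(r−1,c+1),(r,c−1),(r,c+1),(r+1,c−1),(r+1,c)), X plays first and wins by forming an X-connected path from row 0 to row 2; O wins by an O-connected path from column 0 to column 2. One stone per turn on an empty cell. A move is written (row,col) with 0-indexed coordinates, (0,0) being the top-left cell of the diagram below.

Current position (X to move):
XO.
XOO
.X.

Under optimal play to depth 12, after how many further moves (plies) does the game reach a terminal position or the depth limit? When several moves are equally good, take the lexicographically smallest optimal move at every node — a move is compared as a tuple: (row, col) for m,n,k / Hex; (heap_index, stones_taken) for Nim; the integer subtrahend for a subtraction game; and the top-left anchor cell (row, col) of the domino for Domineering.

PV length from [XO./XOO/.X.]: 1 ply

p1 X@[XO./XOO/.X.]: (0,2)[XOX/XOO/.X.]-1 (2,0)[XO./XOO/XX.]+1* (2,2)[XO./XOO/.XX]-1
p2 O@[XO./XOO/XX.] terminal -1; root [XO./XOO/.X.] d12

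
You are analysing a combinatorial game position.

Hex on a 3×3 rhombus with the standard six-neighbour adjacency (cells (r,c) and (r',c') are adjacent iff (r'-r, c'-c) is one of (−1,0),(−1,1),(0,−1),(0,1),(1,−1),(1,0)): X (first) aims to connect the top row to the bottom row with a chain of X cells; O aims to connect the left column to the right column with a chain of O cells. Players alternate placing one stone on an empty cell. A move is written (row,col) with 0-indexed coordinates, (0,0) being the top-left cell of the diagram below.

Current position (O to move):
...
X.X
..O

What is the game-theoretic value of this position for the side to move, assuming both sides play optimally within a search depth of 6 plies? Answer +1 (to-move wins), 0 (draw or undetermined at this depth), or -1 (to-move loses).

p1 O@[.../X.X/..O]: (0,0)[O../X.X/..O]-1* (0,1)[.O./X.X/..O]-1 (0,2)[..O/X.X/..O]-1 (1,1)[.../XOX/..O]-1 (2,0)[.../X.X/O.O]-1 (2,1)[.../X.X/.OO]-1
p2 X@[O../X.X/..O]: (0,1)[OX./X.X/..O]+1* (0,2)[O.X/X.X/..O]+1 (1,1)[O../XXX/..O]+1 (2,0)[O../X.X/X.O]+1 (2,1)[O../X.X/.XO]+1
p3 O@[OX./X.X/..O]: (0,2)[OXO/X.X/..O]-1* (1,1)[OX./XOX/..O]-1 (2,0)[OX./X.X/O.O]-1 (2,1)[OX./X.X/.OO]-1
p4 X@[OXO/X.X/..O]: (1,1)[OXO/XXX/..O]+1* (2,0)[OXO/X.X/X.O]+1 (2,1)[OXO/X.X/.XO]+1
p5 O@[OXO/XXX/..O]: (2,0)[OXO/XXX/O.O]-1* (2,1)[OXO/XXX/.OO]-1
p6 X@[OXO/XXX/O.O]: (2,1)[OXO/XXX/OXO]+1*
p7 O@[OXO/XXX/OXO] terminal -1; root [.../X.X/..O] d6

value(.../X.X/..O, O) = -1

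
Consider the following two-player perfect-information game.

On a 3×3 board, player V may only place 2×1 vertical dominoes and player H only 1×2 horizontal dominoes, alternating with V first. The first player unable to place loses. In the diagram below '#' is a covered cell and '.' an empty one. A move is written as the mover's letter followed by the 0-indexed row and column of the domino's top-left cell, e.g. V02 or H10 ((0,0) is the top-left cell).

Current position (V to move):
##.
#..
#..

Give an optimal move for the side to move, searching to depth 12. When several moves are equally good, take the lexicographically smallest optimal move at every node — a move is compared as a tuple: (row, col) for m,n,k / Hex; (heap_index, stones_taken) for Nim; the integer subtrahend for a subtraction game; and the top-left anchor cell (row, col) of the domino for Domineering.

[##./#../#..] V move#1: V02:-1/###/#.#/#.., V11:+1/##./##./##.*, V12:+1/##./#.#/#.#
[##./##./##.] end (terminal -1, H#2); searched ##./#../#.. to 12

V's best at [##./#../#..]: V11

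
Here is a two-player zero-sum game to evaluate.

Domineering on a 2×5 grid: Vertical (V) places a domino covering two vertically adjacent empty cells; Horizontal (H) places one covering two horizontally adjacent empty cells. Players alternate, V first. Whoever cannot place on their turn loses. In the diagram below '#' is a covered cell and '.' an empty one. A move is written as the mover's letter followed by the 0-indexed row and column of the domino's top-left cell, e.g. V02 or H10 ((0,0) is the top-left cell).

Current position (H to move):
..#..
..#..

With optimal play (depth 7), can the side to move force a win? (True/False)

H winning at [..#../..#..]: False

ply 1, H at ..#../..#.. | H00=-1→###../..#..*; H03=-1→..###/..#..; H10=-1→..#../###..; H13=-1→..#../..###
ply 2, V at ###../..#.. | V03=+1→####./..##.*; V04=+1→###.#/..#.#
ply 3, H at ####./..##. | H10=-1→####./####.*
ply 4, V at ####./####. | V04=+1→#####/#####*
ply 5: #####/##### is terminal -1 (H); from ..#../..#.. depth 7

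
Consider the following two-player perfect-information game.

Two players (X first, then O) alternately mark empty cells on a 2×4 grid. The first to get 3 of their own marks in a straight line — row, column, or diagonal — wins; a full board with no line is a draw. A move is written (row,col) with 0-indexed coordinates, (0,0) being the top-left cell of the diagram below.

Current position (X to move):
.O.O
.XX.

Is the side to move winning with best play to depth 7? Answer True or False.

X winning at [.O.O/.XX.]: True

[.O.O/.XX.] X move#1: (0,0):-1/XO.O/.XX., (0,2):+1/.OXO/.XX.*, (1,0):+1/.O.O/XXX., (1,3):+1/.O.O/.XXX
[.OXO/.XX.] O move#2: (0,0):-1/OOXO/.XX.*, (1,0):-1/.OXO/OXX., (1,3):-1/.OXO/.XXO
[OOXO/.XX.] X move#3: (1,0):+1/OOXO/XXX.*, (1,3):+1/OOXO/.XXX
[OOXO/XXX.] end (terminal -1, O#4); searched .O.O/.XX. to 7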